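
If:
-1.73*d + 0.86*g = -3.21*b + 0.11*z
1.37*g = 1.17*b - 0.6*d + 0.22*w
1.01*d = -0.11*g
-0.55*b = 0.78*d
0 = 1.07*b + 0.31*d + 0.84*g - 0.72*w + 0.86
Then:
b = 0.05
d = -0.03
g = 0.32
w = 1.62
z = 4.46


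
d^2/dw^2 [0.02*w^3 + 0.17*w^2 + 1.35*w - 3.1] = 0.12*w + 0.34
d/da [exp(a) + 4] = exp(a)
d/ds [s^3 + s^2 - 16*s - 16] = 3*s^2 + 2*s - 16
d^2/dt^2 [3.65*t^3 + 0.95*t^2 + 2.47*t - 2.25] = 21.9*t + 1.9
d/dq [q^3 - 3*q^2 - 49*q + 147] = 3*q^2 - 6*q - 49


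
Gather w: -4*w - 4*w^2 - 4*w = -4*w^2 - 8*w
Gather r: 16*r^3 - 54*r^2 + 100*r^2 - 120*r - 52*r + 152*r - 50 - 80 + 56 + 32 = 16*r^3 + 46*r^2 - 20*r - 42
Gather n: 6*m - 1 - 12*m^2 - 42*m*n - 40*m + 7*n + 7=-12*m^2 - 34*m + n*(7 - 42*m) + 6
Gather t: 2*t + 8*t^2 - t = 8*t^2 + t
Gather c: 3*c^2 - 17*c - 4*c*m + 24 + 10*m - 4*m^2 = 3*c^2 + c*(-4*m - 17) - 4*m^2 + 10*m + 24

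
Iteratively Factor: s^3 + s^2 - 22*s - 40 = (s - 5)*(s^2 + 6*s + 8) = (s - 5)*(s + 4)*(s + 2)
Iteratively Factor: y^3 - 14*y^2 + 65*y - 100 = (y - 5)*(y^2 - 9*y + 20) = (y - 5)^2*(y - 4)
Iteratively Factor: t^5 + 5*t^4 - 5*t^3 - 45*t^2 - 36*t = (t + 3)*(t^4 + 2*t^3 - 11*t^2 - 12*t) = (t + 1)*(t + 3)*(t^3 + t^2 - 12*t) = (t + 1)*(t + 3)*(t + 4)*(t^2 - 3*t) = t*(t + 1)*(t + 3)*(t + 4)*(t - 3)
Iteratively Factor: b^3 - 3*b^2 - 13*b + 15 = (b - 1)*(b^2 - 2*b - 15) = (b - 1)*(b + 3)*(b - 5)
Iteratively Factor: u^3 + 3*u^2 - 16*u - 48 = (u - 4)*(u^2 + 7*u + 12) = (u - 4)*(u + 3)*(u + 4)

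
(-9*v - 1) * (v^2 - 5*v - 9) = -9*v^3 + 44*v^2 + 86*v + 9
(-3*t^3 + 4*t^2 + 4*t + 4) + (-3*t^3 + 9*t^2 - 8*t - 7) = -6*t^3 + 13*t^2 - 4*t - 3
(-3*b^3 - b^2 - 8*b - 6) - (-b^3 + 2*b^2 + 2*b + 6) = -2*b^3 - 3*b^2 - 10*b - 12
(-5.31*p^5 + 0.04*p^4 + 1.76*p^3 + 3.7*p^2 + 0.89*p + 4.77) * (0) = 0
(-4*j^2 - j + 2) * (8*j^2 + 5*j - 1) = -32*j^4 - 28*j^3 + 15*j^2 + 11*j - 2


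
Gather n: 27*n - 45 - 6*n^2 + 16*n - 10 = -6*n^2 + 43*n - 55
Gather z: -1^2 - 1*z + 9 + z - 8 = 0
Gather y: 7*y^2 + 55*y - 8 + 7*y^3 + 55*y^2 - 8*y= 7*y^3 + 62*y^2 + 47*y - 8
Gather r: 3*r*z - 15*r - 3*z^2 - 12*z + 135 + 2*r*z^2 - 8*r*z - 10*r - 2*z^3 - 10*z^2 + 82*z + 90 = r*(2*z^2 - 5*z - 25) - 2*z^3 - 13*z^2 + 70*z + 225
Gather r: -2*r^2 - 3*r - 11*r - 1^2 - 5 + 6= -2*r^2 - 14*r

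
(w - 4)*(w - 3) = w^2 - 7*w + 12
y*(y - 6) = y^2 - 6*y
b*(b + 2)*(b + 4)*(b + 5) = b^4 + 11*b^3 + 38*b^2 + 40*b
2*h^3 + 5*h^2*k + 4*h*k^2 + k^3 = (h + k)^2*(2*h + k)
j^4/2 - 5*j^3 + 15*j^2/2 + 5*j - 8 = (j/2 + 1/2)*(j - 8)*(j - 2)*(j - 1)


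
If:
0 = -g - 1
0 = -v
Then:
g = -1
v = 0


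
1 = 1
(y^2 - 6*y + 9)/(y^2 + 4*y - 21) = (y - 3)/(y + 7)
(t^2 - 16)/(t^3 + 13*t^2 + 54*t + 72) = (t - 4)/(t^2 + 9*t + 18)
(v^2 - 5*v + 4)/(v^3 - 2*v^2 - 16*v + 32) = (v - 1)/(v^2 + 2*v - 8)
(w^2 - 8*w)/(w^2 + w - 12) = w*(w - 8)/(w^2 + w - 12)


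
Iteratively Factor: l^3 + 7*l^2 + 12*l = (l + 3)*(l^2 + 4*l) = (l + 3)*(l + 4)*(l)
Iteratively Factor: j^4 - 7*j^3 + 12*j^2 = (j - 4)*(j^3 - 3*j^2) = (j - 4)*(j - 3)*(j^2) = j*(j - 4)*(j - 3)*(j)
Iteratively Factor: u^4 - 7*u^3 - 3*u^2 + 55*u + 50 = (u - 5)*(u^3 - 2*u^2 - 13*u - 10) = (u - 5)^2*(u^2 + 3*u + 2) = (u - 5)^2*(u + 2)*(u + 1)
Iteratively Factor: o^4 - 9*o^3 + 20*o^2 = (o)*(o^3 - 9*o^2 + 20*o) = o*(o - 5)*(o^2 - 4*o) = o*(o - 5)*(o - 4)*(o)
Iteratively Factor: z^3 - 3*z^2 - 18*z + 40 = (z - 5)*(z^2 + 2*z - 8) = (z - 5)*(z + 4)*(z - 2)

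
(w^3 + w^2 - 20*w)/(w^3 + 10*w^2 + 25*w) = (w - 4)/(w + 5)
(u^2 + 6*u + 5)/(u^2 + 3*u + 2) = (u + 5)/(u + 2)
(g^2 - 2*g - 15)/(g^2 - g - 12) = (g - 5)/(g - 4)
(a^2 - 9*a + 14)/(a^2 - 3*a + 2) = (a - 7)/(a - 1)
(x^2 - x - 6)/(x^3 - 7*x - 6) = 1/(x + 1)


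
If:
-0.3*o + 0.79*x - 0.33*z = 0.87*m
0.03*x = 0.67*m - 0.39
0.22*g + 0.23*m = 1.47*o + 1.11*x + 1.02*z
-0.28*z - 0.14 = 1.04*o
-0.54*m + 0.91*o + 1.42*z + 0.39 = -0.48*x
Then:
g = 0.79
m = 0.61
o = -0.09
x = 0.56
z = -0.18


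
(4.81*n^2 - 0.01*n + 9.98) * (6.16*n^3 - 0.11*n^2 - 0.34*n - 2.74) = 29.6296*n^5 - 0.5907*n^4 + 59.8425*n^3 - 14.2738*n^2 - 3.3658*n - 27.3452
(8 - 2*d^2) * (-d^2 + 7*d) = 2*d^4 - 14*d^3 - 8*d^2 + 56*d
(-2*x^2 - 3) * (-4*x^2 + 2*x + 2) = 8*x^4 - 4*x^3 + 8*x^2 - 6*x - 6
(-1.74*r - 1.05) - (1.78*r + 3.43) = -3.52*r - 4.48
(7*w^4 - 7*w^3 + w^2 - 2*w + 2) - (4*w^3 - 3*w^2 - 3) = 7*w^4 - 11*w^3 + 4*w^2 - 2*w + 5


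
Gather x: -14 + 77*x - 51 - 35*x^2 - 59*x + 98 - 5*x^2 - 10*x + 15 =-40*x^2 + 8*x + 48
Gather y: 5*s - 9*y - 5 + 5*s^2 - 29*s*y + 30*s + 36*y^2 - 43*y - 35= 5*s^2 + 35*s + 36*y^2 + y*(-29*s - 52) - 40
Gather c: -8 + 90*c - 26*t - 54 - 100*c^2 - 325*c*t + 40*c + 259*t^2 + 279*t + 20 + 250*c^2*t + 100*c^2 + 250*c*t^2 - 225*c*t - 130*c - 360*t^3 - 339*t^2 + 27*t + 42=250*c^2*t + c*(250*t^2 - 550*t) - 360*t^3 - 80*t^2 + 280*t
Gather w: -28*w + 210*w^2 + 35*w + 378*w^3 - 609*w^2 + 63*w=378*w^3 - 399*w^2 + 70*w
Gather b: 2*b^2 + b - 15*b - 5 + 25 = 2*b^2 - 14*b + 20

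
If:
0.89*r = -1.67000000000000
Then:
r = -1.88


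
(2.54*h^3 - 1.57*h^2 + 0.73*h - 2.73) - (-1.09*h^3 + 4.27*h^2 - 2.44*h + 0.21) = 3.63*h^3 - 5.84*h^2 + 3.17*h - 2.94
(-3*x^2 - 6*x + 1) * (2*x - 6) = -6*x^3 + 6*x^2 + 38*x - 6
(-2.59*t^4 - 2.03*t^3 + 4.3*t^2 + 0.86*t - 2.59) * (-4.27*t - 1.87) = 11.0593*t^5 + 13.5114*t^4 - 14.5649*t^3 - 11.7132*t^2 + 9.4511*t + 4.8433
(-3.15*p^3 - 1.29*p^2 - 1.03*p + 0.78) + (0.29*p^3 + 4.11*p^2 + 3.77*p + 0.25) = -2.86*p^3 + 2.82*p^2 + 2.74*p + 1.03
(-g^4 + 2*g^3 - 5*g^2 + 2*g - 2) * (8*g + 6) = -8*g^5 + 10*g^4 - 28*g^3 - 14*g^2 - 4*g - 12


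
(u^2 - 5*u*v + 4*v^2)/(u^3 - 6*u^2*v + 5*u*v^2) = (u - 4*v)/(u*(u - 5*v))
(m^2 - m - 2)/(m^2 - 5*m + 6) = (m + 1)/(m - 3)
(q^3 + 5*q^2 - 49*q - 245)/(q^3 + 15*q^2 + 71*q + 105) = (q - 7)/(q + 3)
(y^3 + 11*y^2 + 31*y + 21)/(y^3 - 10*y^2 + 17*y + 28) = (y^2 + 10*y + 21)/(y^2 - 11*y + 28)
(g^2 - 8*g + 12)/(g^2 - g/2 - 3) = 2*(g - 6)/(2*g + 3)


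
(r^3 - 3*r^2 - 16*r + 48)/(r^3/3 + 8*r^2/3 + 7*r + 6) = 3*(r^3 - 3*r^2 - 16*r + 48)/(r^3 + 8*r^2 + 21*r + 18)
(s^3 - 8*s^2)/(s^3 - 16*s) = s*(s - 8)/(s^2 - 16)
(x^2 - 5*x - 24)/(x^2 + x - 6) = (x - 8)/(x - 2)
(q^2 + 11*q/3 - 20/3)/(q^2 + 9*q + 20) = (q - 4/3)/(q + 4)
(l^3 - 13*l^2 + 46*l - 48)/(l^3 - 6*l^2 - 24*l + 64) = (l - 3)/(l + 4)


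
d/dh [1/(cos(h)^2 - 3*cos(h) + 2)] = (2*cos(h) - 3)*sin(h)/(cos(h)^2 - 3*cos(h) + 2)^2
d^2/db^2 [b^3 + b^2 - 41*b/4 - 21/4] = 6*b + 2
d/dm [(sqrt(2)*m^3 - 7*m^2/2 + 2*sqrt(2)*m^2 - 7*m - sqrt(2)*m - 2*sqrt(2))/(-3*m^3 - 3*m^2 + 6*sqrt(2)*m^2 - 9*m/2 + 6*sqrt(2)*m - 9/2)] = (2*m^4 + 4*sqrt(2)*m^4 - 20*sqrt(2)*m^3 - 24*m^3 - 30*sqrt(2)*m^2 + 41*m^2 - 40*sqrt(2)*m + 106*m - 6*sqrt(2) + 74)/(3*(4*m^6 - 16*sqrt(2)*m^5 + 8*m^5 - 32*sqrt(2)*m^4 + 48*m^4 - 40*sqrt(2)*m^3 + 88*m^3 - 48*sqrt(2)*m^2 + 53*m^2 - 24*sqrt(2)*m + 18*m + 9))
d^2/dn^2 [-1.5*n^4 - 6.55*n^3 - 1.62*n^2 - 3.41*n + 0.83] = -18.0*n^2 - 39.3*n - 3.24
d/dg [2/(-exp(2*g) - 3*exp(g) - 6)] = (4*exp(g) + 6)*exp(g)/(exp(2*g) + 3*exp(g) + 6)^2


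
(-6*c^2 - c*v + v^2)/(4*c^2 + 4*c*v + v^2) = (-3*c + v)/(2*c + v)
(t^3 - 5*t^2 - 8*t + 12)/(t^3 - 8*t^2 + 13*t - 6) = (t + 2)/(t - 1)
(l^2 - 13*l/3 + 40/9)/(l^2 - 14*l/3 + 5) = (l - 8/3)/(l - 3)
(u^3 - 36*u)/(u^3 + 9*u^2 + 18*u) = (u - 6)/(u + 3)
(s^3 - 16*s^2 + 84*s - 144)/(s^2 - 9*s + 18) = (s^2 - 10*s + 24)/(s - 3)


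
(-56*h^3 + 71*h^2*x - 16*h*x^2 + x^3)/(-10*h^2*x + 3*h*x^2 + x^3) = (-56*h^3 + 71*h^2*x - 16*h*x^2 + x^3)/(x*(-10*h^2 + 3*h*x + x^2))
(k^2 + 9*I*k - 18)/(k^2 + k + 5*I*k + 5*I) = (k^2 + 9*I*k - 18)/(k^2 + k + 5*I*k + 5*I)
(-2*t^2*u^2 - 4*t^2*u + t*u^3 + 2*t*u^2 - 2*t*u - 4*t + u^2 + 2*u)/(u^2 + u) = (-2*t^2*u^2 - 4*t^2*u + t*u^3 + 2*t*u^2 - 2*t*u - 4*t + u^2 + 2*u)/(u*(u + 1))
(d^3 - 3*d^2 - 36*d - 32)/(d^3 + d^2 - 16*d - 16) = (d - 8)/(d - 4)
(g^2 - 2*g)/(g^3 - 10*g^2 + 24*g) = (g - 2)/(g^2 - 10*g + 24)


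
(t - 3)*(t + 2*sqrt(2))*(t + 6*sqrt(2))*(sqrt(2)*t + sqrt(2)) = sqrt(2)*t^4 - 2*sqrt(2)*t^3 + 16*t^3 - 32*t^2 + 21*sqrt(2)*t^2 - 48*sqrt(2)*t - 48*t - 72*sqrt(2)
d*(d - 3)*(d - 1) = d^3 - 4*d^2 + 3*d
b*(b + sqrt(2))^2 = b^3 + 2*sqrt(2)*b^2 + 2*b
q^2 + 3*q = q*(q + 3)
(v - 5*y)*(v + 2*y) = v^2 - 3*v*y - 10*y^2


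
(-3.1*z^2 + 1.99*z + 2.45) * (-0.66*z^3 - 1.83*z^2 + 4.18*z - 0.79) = 2.046*z^5 + 4.3596*z^4 - 18.2167*z^3 + 6.2837*z^2 + 8.6689*z - 1.9355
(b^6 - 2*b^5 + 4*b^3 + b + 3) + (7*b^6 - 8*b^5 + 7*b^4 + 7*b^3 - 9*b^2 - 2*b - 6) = 8*b^6 - 10*b^5 + 7*b^4 + 11*b^3 - 9*b^2 - b - 3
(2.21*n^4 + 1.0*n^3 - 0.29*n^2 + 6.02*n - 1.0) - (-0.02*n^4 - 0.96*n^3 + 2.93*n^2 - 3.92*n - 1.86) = 2.23*n^4 + 1.96*n^3 - 3.22*n^2 + 9.94*n + 0.86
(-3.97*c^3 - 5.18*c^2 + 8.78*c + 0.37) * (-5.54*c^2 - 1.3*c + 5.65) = 21.9938*c^5 + 33.8582*c^4 - 64.3377*c^3 - 42.7308*c^2 + 49.126*c + 2.0905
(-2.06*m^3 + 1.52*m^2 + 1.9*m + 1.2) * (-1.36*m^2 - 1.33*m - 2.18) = 2.8016*m^5 + 0.6726*m^4 - 0.1148*m^3 - 7.4726*m^2 - 5.738*m - 2.616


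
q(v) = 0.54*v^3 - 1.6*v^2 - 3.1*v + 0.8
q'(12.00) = 191.78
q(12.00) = 666.32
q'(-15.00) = 409.40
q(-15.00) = -2135.20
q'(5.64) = 30.38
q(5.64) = 29.30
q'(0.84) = -4.64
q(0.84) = -2.61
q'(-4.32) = 40.96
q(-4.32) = -59.20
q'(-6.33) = 82.07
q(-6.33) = -180.65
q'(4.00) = 10.02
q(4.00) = -2.64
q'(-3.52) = 28.24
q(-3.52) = -31.66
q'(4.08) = 10.81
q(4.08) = -1.81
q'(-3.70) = 30.92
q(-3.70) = -36.99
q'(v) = 1.62*v^2 - 3.2*v - 3.1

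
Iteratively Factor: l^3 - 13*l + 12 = (l - 3)*(l^2 + 3*l - 4) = (l - 3)*(l - 1)*(l + 4)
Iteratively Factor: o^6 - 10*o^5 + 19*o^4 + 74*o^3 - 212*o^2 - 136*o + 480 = (o - 5)*(o^5 - 5*o^4 - 6*o^3 + 44*o^2 + 8*o - 96) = (o - 5)*(o + 2)*(o^4 - 7*o^3 + 8*o^2 + 28*o - 48) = (o - 5)*(o - 4)*(o + 2)*(o^3 - 3*o^2 - 4*o + 12) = (o - 5)*(o - 4)*(o + 2)^2*(o^2 - 5*o + 6) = (o - 5)*(o - 4)*(o - 3)*(o + 2)^2*(o - 2)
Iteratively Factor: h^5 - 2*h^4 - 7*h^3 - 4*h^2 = (h)*(h^4 - 2*h^3 - 7*h^2 - 4*h) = h*(h + 1)*(h^3 - 3*h^2 - 4*h) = h*(h + 1)^2*(h^2 - 4*h) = h^2*(h + 1)^2*(h - 4)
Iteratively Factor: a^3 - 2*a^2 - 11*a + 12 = (a + 3)*(a^2 - 5*a + 4) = (a - 4)*(a + 3)*(a - 1)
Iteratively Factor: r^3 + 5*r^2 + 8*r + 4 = (r + 1)*(r^2 + 4*r + 4) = (r + 1)*(r + 2)*(r + 2)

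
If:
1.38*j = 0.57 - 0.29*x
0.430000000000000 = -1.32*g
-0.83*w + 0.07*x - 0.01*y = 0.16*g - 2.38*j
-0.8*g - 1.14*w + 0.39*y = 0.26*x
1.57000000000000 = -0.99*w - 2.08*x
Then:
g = -0.33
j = 0.78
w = 2.11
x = -1.76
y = 4.32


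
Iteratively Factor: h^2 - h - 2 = (h + 1)*(h - 2)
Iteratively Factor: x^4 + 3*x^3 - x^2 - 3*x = (x + 3)*(x^3 - x) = x*(x + 3)*(x^2 - 1) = x*(x + 1)*(x + 3)*(x - 1)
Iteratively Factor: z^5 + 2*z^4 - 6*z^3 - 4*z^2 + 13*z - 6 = (z - 1)*(z^4 + 3*z^3 - 3*z^2 - 7*z + 6) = (z - 1)^2*(z^3 + 4*z^2 + z - 6) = (z - 1)^2*(z + 2)*(z^2 + 2*z - 3) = (z - 1)^2*(z + 2)*(z + 3)*(z - 1)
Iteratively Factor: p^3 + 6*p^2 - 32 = (p - 2)*(p^2 + 8*p + 16) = (p - 2)*(p + 4)*(p + 4)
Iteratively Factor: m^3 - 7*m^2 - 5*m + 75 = (m - 5)*(m^2 - 2*m - 15) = (m - 5)^2*(m + 3)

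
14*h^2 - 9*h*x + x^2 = (-7*h + x)*(-2*h + x)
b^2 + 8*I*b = b*(b + 8*I)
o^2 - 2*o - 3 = (o - 3)*(o + 1)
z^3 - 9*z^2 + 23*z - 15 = (z - 5)*(z - 3)*(z - 1)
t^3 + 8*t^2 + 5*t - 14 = (t - 1)*(t + 2)*(t + 7)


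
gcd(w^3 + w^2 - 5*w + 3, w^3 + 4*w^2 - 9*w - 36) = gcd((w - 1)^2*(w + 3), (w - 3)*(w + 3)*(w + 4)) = w + 3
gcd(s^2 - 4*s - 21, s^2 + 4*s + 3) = s + 3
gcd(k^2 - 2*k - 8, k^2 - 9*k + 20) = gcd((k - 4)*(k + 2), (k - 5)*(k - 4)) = k - 4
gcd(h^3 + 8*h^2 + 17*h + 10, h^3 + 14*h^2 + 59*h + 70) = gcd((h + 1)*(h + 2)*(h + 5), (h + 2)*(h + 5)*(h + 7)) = h^2 + 7*h + 10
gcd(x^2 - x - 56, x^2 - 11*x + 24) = x - 8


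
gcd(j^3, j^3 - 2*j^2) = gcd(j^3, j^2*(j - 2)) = j^2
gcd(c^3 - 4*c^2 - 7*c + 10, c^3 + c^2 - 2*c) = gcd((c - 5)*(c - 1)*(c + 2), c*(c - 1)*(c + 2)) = c^2 + c - 2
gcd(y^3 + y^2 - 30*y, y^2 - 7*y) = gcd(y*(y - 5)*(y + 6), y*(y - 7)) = y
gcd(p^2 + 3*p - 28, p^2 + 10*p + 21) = p + 7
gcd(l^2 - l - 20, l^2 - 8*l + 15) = l - 5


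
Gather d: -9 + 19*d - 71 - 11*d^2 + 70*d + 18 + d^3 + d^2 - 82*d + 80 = d^3 - 10*d^2 + 7*d + 18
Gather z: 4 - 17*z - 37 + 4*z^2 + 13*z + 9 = 4*z^2 - 4*z - 24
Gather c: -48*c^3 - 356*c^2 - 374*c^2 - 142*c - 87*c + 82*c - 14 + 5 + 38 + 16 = -48*c^3 - 730*c^2 - 147*c + 45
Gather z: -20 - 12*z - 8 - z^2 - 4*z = -z^2 - 16*z - 28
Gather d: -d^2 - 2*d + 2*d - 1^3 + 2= 1 - d^2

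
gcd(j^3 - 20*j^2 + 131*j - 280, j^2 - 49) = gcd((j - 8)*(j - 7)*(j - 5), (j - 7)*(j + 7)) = j - 7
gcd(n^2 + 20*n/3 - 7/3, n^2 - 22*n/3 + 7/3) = n - 1/3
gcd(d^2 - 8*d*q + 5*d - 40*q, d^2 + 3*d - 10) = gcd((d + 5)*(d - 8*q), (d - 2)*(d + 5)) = d + 5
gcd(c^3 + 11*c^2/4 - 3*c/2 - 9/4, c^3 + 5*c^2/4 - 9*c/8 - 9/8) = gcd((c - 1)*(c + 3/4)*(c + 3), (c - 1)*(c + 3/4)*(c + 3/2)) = c^2 - c/4 - 3/4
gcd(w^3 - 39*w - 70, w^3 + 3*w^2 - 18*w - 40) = w^2 + 7*w + 10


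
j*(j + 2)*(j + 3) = j^3 + 5*j^2 + 6*j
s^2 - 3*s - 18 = (s - 6)*(s + 3)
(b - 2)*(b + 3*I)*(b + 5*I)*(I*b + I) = I*b^4 - 8*b^3 - I*b^3 + 8*b^2 - 17*I*b^2 + 16*b + 15*I*b + 30*I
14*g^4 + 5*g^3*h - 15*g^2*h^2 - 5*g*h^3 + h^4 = (-7*g + h)*(-g + h)*(g + h)*(2*g + h)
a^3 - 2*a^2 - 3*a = a*(a - 3)*(a + 1)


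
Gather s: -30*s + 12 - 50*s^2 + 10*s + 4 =-50*s^2 - 20*s + 16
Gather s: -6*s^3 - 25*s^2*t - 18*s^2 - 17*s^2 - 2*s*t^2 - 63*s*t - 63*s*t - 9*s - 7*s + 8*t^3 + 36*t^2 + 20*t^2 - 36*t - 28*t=-6*s^3 + s^2*(-25*t - 35) + s*(-2*t^2 - 126*t - 16) + 8*t^3 + 56*t^2 - 64*t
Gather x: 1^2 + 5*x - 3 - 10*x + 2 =-5*x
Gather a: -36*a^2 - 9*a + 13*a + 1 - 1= -36*a^2 + 4*a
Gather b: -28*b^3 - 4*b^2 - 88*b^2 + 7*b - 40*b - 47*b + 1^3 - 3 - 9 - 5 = -28*b^3 - 92*b^2 - 80*b - 16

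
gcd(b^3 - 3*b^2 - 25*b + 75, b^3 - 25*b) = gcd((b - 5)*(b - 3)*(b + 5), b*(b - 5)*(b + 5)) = b^2 - 25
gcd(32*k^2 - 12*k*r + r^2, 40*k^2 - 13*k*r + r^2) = -8*k + r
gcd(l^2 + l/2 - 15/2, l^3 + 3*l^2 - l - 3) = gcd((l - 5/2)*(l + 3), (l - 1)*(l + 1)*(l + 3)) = l + 3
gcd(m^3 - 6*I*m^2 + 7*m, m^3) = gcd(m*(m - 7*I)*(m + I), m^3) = m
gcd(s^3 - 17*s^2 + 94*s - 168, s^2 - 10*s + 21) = s - 7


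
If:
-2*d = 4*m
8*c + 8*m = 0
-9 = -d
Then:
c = 9/2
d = 9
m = -9/2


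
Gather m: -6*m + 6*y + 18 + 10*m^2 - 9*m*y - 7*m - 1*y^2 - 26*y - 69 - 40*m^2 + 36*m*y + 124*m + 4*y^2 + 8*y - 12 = -30*m^2 + m*(27*y + 111) + 3*y^2 - 12*y - 63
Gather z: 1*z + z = 2*z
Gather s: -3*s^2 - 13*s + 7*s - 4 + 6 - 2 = -3*s^2 - 6*s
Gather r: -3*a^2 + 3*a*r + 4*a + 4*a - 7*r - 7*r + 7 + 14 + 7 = -3*a^2 + 8*a + r*(3*a - 14) + 28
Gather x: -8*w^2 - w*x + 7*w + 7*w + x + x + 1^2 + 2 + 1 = -8*w^2 + 14*w + x*(2 - w) + 4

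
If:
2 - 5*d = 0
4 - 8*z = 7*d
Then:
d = 2/5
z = 3/20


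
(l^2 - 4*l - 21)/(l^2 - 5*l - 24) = (l - 7)/(l - 8)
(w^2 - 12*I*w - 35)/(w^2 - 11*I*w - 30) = (w - 7*I)/(w - 6*I)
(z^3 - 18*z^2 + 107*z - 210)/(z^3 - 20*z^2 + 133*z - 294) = (z - 5)/(z - 7)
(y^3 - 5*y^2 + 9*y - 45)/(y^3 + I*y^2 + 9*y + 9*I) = (y - 5)/(y + I)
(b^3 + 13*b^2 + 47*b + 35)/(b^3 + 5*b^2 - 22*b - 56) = (b^2 + 6*b + 5)/(b^2 - 2*b - 8)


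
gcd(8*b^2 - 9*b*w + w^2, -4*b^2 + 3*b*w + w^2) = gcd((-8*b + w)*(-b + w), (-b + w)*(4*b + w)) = -b + w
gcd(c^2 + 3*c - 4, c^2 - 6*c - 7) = 1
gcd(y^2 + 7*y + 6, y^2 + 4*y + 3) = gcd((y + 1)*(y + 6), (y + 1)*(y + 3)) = y + 1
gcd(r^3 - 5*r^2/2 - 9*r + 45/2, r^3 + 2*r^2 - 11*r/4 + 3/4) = r + 3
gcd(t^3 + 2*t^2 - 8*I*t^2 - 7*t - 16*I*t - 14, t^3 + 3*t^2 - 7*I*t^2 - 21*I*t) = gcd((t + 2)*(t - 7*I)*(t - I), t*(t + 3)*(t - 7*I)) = t - 7*I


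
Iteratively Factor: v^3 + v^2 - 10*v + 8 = (v + 4)*(v^2 - 3*v + 2) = (v - 2)*(v + 4)*(v - 1)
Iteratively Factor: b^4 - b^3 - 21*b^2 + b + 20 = (b - 5)*(b^3 + 4*b^2 - b - 4) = (b - 5)*(b - 1)*(b^2 + 5*b + 4) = (b - 5)*(b - 1)*(b + 1)*(b + 4)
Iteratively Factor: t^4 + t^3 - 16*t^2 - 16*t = (t)*(t^3 + t^2 - 16*t - 16) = t*(t + 4)*(t^2 - 3*t - 4) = t*(t + 1)*(t + 4)*(t - 4)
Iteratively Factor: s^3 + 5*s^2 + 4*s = (s)*(s^2 + 5*s + 4) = s*(s + 1)*(s + 4)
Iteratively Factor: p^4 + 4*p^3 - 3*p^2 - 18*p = (p + 3)*(p^3 + p^2 - 6*p) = (p - 2)*(p + 3)*(p^2 + 3*p) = (p - 2)*(p + 3)^2*(p)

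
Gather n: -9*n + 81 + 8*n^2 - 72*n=8*n^2 - 81*n + 81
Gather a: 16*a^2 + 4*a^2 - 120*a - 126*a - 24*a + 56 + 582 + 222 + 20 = 20*a^2 - 270*a + 880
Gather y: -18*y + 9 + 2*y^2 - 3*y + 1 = 2*y^2 - 21*y + 10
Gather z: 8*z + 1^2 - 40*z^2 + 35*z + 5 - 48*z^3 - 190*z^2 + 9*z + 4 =-48*z^3 - 230*z^2 + 52*z + 10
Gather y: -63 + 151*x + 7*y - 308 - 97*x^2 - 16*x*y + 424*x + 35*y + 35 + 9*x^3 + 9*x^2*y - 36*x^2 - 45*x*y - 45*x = 9*x^3 - 133*x^2 + 530*x + y*(9*x^2 - 61*x + 42) - 336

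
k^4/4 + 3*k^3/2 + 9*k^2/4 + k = k*(k/4 + 1/4)*(k + 1)*(k + 4)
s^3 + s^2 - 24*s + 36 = (s - 3)*(s - 2)*(s + 6)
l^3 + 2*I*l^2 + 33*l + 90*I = (l - 6*I)*(l + 3*I)*(l + 5*I)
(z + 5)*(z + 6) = z^2 + 11*z + 30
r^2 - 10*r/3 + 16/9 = (r - 8/3)*(r - 2/3)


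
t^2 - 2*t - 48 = (t - 8)*(t + 6)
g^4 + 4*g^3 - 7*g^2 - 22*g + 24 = (g - 2)*(g - 1)*(g + 3)*(g + 4)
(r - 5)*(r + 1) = r^2 - 4*r - 5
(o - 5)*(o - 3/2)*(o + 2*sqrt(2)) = o^3 - 13*o^2/2 + 2*sqrt(2)*o^2 - 13*sqrt(2)*o + 15*o/2 + 15*sqrt(2)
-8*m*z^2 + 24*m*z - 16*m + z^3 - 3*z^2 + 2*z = (-8*m + z)*(z - 2)*(z - 1)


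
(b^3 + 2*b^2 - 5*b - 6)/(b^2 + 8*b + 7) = (b^2 + b - 6)/(b + 7)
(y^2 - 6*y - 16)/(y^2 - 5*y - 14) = (y - 8)/(y - 7)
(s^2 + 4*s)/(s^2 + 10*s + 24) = s/(s + 6)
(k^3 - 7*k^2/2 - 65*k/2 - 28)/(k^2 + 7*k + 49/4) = 2*(k^2 - 7*k - 8)/(2*k + 7)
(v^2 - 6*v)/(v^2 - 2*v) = (v - 6)/(v - 2)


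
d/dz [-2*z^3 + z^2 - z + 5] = -6*z^2 + 2*z - 1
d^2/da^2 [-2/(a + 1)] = -4/(a + 1)^3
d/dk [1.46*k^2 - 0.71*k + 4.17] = 2.92*k - 0.71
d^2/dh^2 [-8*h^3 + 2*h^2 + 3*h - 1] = 4 - 48*h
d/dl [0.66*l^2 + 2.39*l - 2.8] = 1.32*l + 2.39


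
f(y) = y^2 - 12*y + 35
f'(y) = 2*y - 12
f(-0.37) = 39.58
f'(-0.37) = -12.74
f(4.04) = 2.84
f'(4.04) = -3.92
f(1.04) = 23.60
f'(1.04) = -9.92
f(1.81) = 16.56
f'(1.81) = -8.38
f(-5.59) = 133.33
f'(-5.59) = -23.18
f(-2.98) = 79.64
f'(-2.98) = -17.96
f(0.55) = 28.70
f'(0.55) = -10.90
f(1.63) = 18.10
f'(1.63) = -8.74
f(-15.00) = 440.00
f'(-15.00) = -42.00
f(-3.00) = 80.00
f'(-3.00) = -18.00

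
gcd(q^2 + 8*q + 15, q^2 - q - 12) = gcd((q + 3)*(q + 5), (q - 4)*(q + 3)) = q + 3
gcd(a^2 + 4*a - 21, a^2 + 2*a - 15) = a - 3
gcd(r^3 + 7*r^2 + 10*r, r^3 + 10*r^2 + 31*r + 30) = r^2 + 7*r + 10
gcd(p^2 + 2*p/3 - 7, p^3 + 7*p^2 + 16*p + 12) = p + 3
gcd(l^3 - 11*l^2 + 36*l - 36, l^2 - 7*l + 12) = l - 3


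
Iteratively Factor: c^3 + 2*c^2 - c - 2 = (c + 1)*(c^2 + c - 2) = (c + 1)*(c + 2)*(c - 1)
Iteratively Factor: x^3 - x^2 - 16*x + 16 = (x - 4)*(x^2 + 3*x - 4) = (x - 4)*(x - 1)*(x + 4)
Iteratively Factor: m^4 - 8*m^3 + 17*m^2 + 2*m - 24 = (m + 1)*(m^3 - 9*m^2 + 26*m - 24) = (m - 4)*(m + 1)*(m^2 - 5*m + 6) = (m - 4)*(m - 2)*(m + 1)*(m - 3)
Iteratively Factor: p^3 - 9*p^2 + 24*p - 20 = (p - 2)*(p^2 - 7*p + 10) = (p - 2)^2*(p - 5)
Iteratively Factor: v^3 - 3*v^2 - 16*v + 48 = (v + 4)*(v^2 - 7*v + 12) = (v - 3)*(v + 4)*(v - 4)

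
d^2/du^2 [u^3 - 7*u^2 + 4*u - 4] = 6*u - 14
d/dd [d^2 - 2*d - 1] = 2*d - 2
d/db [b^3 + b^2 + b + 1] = 3*b^2 + 2*b + 1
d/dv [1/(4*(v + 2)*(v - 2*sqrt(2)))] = ((-v + 2*sqrt(2))*(v + 2) - (v - 2*sqrt(2))^2)/(4*(v + 2)^2*(v - 2*sqrt(2))^3)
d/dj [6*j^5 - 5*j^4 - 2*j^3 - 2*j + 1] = 30*j^4 - 20*j^3 - 6*j^2 - 2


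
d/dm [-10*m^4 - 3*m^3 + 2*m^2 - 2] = m*(-40*m^2 - 9*m + 4)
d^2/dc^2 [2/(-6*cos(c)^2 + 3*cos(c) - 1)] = 6*(-48*sin(c)^4 + 19*sin(c)^2 - 47*cos(c)/2 + 9*cos(3*c)/2 + 31)/(6*sin(c)^2 + 3*cos(c) - 7)^3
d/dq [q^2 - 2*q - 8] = 2*q - 2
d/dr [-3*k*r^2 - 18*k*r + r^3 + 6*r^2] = -6*k*r - 18*k + 3*r^2 + 12*r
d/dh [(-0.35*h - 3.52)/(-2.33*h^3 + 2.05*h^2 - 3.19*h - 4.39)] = (-1.631*h^3 - 23.8873*h^2 + 14.432*h - 9.6923)/(5.4289*h^6 - 9.553*h^5 + 19.0679*h^4 + 7.3784*h^3 - 7.8229*h^2 + 28.0082*h + 19.2721)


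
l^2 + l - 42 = (l - 6)*(l + 7)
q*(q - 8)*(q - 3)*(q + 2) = q^4 - 9*q^3 + 2*q^2 + 48*q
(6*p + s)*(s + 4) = 6*p*s + 24*p + s^2 + 4*s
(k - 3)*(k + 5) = k^2 + 2*k - 15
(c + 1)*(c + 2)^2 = c^3 + 5*c^2 + 8*c + 4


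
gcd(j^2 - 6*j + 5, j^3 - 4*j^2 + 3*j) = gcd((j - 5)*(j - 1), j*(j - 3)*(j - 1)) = j - 1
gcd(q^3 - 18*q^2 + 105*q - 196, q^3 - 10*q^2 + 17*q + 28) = q^2 - 11*q + 28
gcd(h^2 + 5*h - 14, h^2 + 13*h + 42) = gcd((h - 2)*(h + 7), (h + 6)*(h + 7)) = h + 7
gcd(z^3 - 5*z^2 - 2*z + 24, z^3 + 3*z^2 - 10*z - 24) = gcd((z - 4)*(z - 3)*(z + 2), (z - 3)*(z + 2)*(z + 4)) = z^2 - z - 6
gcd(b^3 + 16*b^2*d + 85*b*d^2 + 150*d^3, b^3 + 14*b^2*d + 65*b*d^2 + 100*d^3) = b^2 + 10*b*d + 25*d^2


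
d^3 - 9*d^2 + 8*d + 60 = (d - 6)*(d - 5)*(d + 2)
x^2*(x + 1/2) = x^3 + x^2/2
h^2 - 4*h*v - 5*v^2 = (h - 5*v)*(h + v)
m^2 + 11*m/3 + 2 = (m + 2/3)*(m + 3)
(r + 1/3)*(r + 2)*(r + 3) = r^3 + 16*r^2/3 + 23*r/3 + 2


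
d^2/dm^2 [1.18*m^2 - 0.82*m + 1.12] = 2.36000000000000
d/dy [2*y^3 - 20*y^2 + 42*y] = 6*y^2 - 40*y + 42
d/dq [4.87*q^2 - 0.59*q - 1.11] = 9.74*q - 0.59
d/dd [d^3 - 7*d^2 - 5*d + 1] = 3*d^2 - 14*d - 5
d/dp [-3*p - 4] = -3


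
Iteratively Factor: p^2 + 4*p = (p + 4)*(p)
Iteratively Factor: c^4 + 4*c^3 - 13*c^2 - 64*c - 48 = (c - 4)*(c^3 + 8*c^2 + 19*c + 12) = (c - 4)*(c + 1)*(c^2 + 7*c + 12) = (c - 4)*(c + 1)*(c + 3)*(c + 4)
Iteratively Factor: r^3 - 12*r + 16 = (r + 4)*(r^2 - 4*r + 4) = (r - 2)*(r + 4)*(r - 2)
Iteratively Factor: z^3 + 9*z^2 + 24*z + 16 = (z + 1)*(z^2 + 8*z + 16) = (z + 1)*(z + 4)*(z + 4)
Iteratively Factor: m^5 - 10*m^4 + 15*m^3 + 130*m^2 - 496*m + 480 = (m - 4)*(m^4 - 6*m^3 - 9*m^2 + 94*m - 120) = (m - 4)*(m - 3)*(m^3 - 3*m^2 - 18*m + 40) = (m - 4)*(m - 3)*(m + 4)*(m^2 - 7*m + 10) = (m - 4)*(m - 3)*(m - 2)*(m + 4)*(m - 5)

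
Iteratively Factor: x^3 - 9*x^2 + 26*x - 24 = (x - 4)*(x^2 - 5*x + 6) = (x - 4)*(x - 2)*(x - 3)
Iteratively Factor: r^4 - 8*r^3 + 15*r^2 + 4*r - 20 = (r + 1)*(r^3 - 9*r^2 + 24*r - 20) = (r - 2)*(r + 1)*(r^2 - 7*r + 10) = (r - 2)^2*(r + 1)*(r - 5)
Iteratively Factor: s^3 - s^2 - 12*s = (s)*(s^2 - s - 12) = s*(s + 3)*(s - 4)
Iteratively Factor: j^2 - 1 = (j + 1)*(j - 1)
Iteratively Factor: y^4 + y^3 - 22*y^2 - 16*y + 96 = (y - 2)*(y^3 + 3*y^2 - 16*y - 48) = (y - 2)*(y + 3)*(y^2 - 16) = (y - 4)*(y - 2)*(y + 3)*(y + 4)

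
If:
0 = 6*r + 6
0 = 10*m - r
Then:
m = -1/10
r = -1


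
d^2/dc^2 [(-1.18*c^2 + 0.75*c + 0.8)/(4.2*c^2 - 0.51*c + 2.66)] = (21.40488*c^3 + 163.76976*c^2 - 60.5556*c - 32.122556)/(74.088*c^6 - 26.9892*c^5 + 144.04446*c^4 - 34.318971*c^3 + 91.228158*c^2 - 10.825668*c + 18.821096)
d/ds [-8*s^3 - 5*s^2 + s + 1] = -24*s^2 - 10*s + 1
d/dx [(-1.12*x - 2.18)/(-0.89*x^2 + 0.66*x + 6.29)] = (0.9968*x^2 - 0.7392*x - (1.12*x + 2.18)*(1.78*x - 0.66) - 7.0448)/(-0.89*x^2 + 0.66*x + 6.29)^2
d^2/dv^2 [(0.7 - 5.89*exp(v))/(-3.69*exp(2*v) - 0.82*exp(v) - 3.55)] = (80.1988289999999*exp(4*v) - 55.947042*exp(3*v) - 469.29051*exp(2*v) + 19.06213*exp(v) + 76.266425)*exp(v)/(50.243409*exp(6*v) + 33.495606*exp(5*v) + 152.454933*exp(4*v) + 65.000908*exp(3*v) + 146.670735*exp(2*v) + 31.00215*exp(v) + 44.738875)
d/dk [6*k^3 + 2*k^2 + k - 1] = 18*k^2 + 4*k + 1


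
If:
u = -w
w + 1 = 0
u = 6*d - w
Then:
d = 0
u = 1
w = -1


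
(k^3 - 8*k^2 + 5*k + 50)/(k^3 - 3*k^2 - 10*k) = (k - 5)/k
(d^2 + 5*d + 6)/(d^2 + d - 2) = (d + 3)/(d - 1)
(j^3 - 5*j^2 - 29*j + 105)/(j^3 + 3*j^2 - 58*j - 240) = (j^2 - 10*j + 21)/(j^2 - 2*j - 48)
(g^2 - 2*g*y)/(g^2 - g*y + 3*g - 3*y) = g*(g - 2*y)/(g^2 - g*y + 3*g - 3*y)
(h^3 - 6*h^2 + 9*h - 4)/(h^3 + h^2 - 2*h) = (h^2 - 5*h + 4)/(h*(h + 2))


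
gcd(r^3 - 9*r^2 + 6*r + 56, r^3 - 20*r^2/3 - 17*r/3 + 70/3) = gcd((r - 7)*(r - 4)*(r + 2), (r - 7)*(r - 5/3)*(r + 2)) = r^2 - 5*r - 14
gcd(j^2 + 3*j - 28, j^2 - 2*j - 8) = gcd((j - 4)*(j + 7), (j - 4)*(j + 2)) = j - 4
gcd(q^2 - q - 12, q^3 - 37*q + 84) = q - 4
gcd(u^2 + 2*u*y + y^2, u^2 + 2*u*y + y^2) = u^2 + 2*u*y + y^2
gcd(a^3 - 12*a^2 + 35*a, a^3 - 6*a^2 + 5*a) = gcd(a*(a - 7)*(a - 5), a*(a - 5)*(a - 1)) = a^2 - 5*a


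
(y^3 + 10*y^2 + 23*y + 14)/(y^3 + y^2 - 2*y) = (y^2 + 8*y + 7)/(y*(y - 1))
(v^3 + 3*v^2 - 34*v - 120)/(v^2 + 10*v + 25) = (v^2 - 2*v - 24)/(v + 5)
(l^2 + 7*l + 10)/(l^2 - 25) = (l + 2)/(l - 5)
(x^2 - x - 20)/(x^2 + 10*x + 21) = (x^2 - x - 20)/(x^2 + 10*x + 21)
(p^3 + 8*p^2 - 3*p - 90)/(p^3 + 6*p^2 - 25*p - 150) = (p - 3)/(p - 5)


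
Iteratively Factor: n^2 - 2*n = (n - 2)*(n)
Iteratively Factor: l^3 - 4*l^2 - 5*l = (l)*(l^2 - 4*l - 5) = l*(l + 1)*(l - 5)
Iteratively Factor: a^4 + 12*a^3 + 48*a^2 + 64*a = (a + 4)*(a^3 + 8*a^2 + 16*a) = a*(a + 4)*(a^2 + 8*a + 16) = a*(a + 4)^2*(a + 4)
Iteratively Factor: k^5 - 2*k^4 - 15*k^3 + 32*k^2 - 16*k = (k - 1)*(k^4 - k^3 - 16*k^2 + 16*k) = (k - 1)*(k + 4)*(k^3 - 5*k^2 + 4*k) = (k - 1)^2*(k + 4)*(k^2 - 4*k) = k*(k - 1)^2*(k + 4)*(k - 4)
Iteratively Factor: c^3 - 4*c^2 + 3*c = (c - 1)*(c^2 - 3*c) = (c - 3)*(c - 1)*(c)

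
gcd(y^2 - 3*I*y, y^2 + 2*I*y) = y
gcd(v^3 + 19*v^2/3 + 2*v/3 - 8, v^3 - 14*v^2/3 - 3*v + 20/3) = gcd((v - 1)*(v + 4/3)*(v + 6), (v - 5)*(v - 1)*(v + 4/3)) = v^2 + v/3 - 4/3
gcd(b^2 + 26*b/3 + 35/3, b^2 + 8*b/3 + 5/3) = b + 5/3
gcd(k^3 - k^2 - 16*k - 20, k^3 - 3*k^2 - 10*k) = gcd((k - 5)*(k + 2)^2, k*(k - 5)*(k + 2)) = k^2 - 3*k - 10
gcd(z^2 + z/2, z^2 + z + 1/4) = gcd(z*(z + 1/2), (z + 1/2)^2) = z + 1/2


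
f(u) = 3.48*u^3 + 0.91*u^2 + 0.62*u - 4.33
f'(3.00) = 100.04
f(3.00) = 99.68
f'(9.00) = 862.64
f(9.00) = 2611.88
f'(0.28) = 1.95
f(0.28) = -4.01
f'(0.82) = 9.13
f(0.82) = -1.29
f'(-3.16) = 99.12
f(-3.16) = -107.01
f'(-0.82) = 6.15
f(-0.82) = -6.15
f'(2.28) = 59.04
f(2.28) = 43.06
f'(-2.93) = 84.91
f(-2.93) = -85.87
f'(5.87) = 371.03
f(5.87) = 734.54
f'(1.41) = 23.94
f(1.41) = 8.11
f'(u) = 10.44*u^2 + 1.82*u + 0.62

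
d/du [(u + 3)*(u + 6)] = 2*u + 9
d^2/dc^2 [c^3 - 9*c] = 6*c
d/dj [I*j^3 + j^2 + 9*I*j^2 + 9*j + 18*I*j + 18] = 3*I*j^2 + j*(2 + 18*I) + 9 + 18*I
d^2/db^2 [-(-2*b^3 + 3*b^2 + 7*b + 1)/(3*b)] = 4/3 - 2/(3*b^3)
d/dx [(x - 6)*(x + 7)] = 2*x + 1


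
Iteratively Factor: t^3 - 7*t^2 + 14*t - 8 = (t - 1)*(t^2 - 6*t + 8) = (t - 4)*(t - 1)*(t - 2)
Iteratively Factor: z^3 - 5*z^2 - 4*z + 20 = (z - 5)*(z^2 - 4) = (z - 5)*(z - 2)*(z + 2)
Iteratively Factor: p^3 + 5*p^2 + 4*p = (p)*(p^2 + 5*p + 4) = p*(p + 1)*(p + 4)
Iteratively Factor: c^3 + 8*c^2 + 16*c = (c + 4)*(c^2 + 4*c) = c*(c + 4)*(c + 4)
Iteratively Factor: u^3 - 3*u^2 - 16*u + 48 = (u + 4)*(u^2 - 7*u + 12) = (u - 4)*(u + 4)*(u - 3)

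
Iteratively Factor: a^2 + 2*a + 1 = (a + 1)*(a + 1)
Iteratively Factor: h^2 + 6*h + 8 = (h + 4)*(h + 2)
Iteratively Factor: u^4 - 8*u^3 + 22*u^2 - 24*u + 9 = (u - 3)*(u^3 - 5*u^2 + 7*u - 3) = (u - 3)*(u - 1)*(u^2 - 4*u + 3) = (u - 3)*(u - 1)^2*(u - 3)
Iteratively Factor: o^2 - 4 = (o - 2)*(o + 2)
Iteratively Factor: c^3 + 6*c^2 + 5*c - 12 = (c - 1)*(c^2 + 7*c + 12) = (c - 1)*(c + 4)*(c + 3)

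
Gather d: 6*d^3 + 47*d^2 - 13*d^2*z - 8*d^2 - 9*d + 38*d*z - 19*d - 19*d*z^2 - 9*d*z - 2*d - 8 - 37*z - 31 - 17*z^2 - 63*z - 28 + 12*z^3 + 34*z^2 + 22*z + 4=6*d^3 + d^2*(39 - 13*z) + d*(-19*z^2 + 29*z - 30) + 12*z^3 + 17*z^2 - 78*z - 63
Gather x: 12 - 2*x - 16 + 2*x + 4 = 0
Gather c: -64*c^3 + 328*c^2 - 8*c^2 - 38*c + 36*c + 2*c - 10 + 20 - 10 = -64*c^3 + 320*c^2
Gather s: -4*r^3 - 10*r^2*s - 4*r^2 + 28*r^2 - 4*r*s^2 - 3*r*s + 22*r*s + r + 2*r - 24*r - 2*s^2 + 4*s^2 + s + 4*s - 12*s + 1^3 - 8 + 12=-4*r^3 + 24*r^2 - 21*r + s^2*(2 - 4*r) + s*(-10*r^2 + 19*r - 7) + 5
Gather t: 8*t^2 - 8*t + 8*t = 8*t^2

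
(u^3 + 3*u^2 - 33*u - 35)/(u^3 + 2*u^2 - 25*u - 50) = (u^2 + 8*u + 7)/(u^2 + 7*u + 10)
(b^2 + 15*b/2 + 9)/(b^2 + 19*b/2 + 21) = (2*b + 3)/(2*b + 7)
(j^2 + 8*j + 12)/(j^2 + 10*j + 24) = (j + 2)/(j + 4)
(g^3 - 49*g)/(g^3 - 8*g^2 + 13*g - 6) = g*(g^2 - 49)/(g^3 - 8*g^2 + 13*g - 6)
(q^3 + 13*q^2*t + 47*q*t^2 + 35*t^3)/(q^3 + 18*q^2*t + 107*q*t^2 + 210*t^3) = (q + t)/(q + 6*t)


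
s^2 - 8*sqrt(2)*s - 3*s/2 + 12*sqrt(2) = (s - 3/2)*(s - 8*sqrt(2))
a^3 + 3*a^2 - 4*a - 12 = (a - 2)*(a + 2)*(a + 3)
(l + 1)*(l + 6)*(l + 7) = l^3 + 14*l^2 + 55*l + 42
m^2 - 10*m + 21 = (m - 7)*(m - 3)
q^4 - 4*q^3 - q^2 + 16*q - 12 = (q - 3)*(q - 2)*(q - 1)*(q + 2)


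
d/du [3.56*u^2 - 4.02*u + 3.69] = 7.12*u - 4.02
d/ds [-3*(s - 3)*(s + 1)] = 6 - 6*s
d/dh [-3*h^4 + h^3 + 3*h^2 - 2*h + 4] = -12*h^3 + 3*h^2 + 6*h - 2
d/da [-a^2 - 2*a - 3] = -2*a - 2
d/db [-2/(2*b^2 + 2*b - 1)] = 4*(2*b + 1)/(2*b^2 + 2*b - 1)^2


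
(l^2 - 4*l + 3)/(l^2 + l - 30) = (l^2 - 4*l + 3)/(l^2 + l - 30)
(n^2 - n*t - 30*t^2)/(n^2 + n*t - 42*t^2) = (n + 5*t)/(n + 7*t)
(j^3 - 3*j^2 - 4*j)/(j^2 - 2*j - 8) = j*(j + 1)/(j + 2)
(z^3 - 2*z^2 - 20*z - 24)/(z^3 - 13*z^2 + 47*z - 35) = (z^3 - 2*z^2 - 20*z - 24)/(z^3 - 13*z^2 + 47*z - 35)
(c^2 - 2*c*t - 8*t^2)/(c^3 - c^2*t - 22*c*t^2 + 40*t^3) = (-c - 2*t)/(-c^2 - 3*c*t + 10*t^2)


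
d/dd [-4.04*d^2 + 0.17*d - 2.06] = 0.17 - 8.08*d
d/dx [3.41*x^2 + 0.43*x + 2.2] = 6.82*x + 0.43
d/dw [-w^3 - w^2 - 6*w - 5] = -3*w^2 - 2*w - 6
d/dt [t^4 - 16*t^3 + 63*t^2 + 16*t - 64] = 4*t^3 - 48*t^2 + 126*t + 16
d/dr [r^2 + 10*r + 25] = 2*r + 10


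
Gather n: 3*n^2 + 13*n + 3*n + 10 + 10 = 3*n^2 + 16*n + 20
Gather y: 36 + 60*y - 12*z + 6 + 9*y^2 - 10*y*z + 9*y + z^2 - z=9*y^2 + y*(69 - 10*z) + z^2 - 13*z + 42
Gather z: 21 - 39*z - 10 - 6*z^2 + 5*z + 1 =-6*z^2 - 34*z + 12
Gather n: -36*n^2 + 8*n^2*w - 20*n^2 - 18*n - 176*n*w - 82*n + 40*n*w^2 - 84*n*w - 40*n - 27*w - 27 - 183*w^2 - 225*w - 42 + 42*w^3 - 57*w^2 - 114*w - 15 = n^2*(8*w - 56) + n*(40*w^2 - 260*w - 140) + 42*w^3 - 240*w^2 - 366*w - 84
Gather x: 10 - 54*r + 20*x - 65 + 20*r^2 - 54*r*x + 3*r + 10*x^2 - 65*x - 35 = 20*r^2 - 51*r + 10*x^2 + x*(-54*r - 45) - 90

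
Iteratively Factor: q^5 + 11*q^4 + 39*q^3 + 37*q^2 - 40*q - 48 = (q + 1)*(q^4 + 10*q^3 + 29*q^2 + 8*q - 48) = (q + 1)*(q + 4)*(q^3 + 6*q^2 + 5*q - 12) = (q + 1)*(q + 4)^2*(q^2 + 2*q - 3) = (q - 1)*(q + 1)*(q + 4)^2*(q + 3)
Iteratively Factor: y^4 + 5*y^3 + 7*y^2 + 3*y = (y + 1)*(y^3 + 4*y^2 + 3*y) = y*(y + 1)*(y^2 + 4*y + 3) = y*(y + 1)^2*(y + 3)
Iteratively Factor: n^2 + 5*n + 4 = (n + 1)*(n + 4)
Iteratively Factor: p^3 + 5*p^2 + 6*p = (p)*(p^2 + 5*p + 6) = p*(p + 2)*(p + 3)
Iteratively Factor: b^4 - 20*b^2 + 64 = (b - 4)*(b^3 + 4*b^2 - 4*b - 16) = (b - 4)*(b + 4)*(b^2 - 4) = (b - 4)*(b - 2)*(b + 4)*(b + 2)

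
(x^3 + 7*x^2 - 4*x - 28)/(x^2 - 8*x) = (x^3 + 7*x^2 - 4*x - 28)/(x*(x - 8))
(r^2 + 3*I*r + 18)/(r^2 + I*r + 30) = (r - 3*I)/(r - 5*I)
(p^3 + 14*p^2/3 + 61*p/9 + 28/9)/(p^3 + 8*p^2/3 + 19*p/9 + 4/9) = (3*p + 7)/(3*p + 1)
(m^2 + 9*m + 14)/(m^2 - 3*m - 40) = (m^2 + 9*m + 14)/(m^2 - 3*m - 40)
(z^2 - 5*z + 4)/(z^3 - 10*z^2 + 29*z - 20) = 1/(z - 5)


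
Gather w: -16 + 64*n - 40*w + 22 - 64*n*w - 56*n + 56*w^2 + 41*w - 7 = 8*n + 56*w^2 + w*(1 - 64*n) - 1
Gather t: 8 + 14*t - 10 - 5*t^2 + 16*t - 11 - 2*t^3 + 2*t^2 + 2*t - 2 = -2*t^3 - 3*t^2 + 32*t - 15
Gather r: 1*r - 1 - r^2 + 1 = -r^2 + r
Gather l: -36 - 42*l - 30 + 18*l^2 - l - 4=18*l^2 - 43*l - 70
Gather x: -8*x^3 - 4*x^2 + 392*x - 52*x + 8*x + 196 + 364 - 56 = -8*x^3 - 4*x^2 + 348*x + 504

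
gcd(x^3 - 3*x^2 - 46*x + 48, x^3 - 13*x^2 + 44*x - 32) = x^2 - 9*x + 8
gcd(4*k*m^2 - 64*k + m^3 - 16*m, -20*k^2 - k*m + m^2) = 4*k + m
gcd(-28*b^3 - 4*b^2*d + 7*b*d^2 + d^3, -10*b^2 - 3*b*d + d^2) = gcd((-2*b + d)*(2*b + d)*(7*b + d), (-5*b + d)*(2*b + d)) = 2*b + d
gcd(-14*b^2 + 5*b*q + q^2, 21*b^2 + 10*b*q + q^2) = 7*b + q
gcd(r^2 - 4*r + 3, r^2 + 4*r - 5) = r - 1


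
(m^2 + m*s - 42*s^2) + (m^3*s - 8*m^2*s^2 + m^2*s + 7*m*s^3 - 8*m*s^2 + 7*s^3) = m^3*s - 8*m^2*s^2 + m^2*s + m^2 + 7*m*s^3 - 8*m*s^2 + m*s + 7*s^3 - 42*s^2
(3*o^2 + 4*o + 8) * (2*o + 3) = 6*o^3 + 17*o^2 + 28*o + 24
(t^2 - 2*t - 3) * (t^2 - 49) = t^4 - 2*t^3 - 52*t^2 + 98*t + 147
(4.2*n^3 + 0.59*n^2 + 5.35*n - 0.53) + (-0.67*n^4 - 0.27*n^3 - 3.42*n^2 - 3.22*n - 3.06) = -0.67*n^4 + 3.93*n^3 - 2.83*n^2 + 2.13*n - 3.59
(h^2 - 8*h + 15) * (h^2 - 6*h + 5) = h^4 - 14*h^3 + 68*h^2 - 130*h + 75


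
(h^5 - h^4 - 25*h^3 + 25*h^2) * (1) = h^5 - h^4 - 25*h^3 + 25*h^2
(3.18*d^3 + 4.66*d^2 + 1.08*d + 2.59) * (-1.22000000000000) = -3.8796*d^3 - 5.6852*d^2 - 1.3176*d - 3.1598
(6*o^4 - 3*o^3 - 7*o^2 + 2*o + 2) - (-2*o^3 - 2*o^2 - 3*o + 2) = 6*o^4 - o^3 - 5*o^2 + 5*o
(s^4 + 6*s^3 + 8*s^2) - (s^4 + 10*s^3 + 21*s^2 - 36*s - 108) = -4*s^3 - 13*s^2 + 36*s + 108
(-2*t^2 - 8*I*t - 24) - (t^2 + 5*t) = -3*t^2 - 5*t - 8*I*t - 24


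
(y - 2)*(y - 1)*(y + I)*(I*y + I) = I*y^4 - y^3 - 2*I*y^3 + 2*y^2 - I*y^2 + y + 2*I*y - 2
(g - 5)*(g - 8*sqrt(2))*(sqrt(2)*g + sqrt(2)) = sqrt(2)*g^3 - 16*g^2 - 4*sqrt(2)*g^2 - 5*sqrt(2)*g + 64*g + 80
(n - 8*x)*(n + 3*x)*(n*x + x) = n^3*x - 5*n^2*x^2 + n^2*x - 24*n*x^3 - 5*n*x^2 - 24*x^3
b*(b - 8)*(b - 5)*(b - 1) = b^4 - 14*b^3 + 53*b^2 - 40*b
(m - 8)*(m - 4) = m^2 - 12*m + 32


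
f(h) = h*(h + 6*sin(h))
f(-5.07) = -2.79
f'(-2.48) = 3.09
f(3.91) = -1.02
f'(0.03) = 0.42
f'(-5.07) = -15.17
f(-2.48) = 15.29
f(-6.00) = 25.94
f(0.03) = 0.01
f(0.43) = 1.26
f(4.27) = -4.92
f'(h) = h*(6*cos(h) + 1) + h + 6*sin(h)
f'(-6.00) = -44.89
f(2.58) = 14.90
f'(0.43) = 5.71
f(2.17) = 15.46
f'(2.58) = -4.75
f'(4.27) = -7.85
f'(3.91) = -13.22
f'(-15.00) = 34.47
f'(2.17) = 1.95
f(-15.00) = 283.53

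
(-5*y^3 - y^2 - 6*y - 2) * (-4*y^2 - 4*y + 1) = 20*y^5 + 24*y^4 + 23*y^3 + 31*y^2 + 2*y - 2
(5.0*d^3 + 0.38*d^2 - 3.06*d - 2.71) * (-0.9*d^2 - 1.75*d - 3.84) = -4.5*d^5 - 9.092*d^4 - 17.111*d^3 + 6.3348*d^2 + 16.4929*d + 10.4064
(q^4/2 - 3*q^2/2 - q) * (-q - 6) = -q^5/2 - 3*q^4 + 3*q^3/2 + 10*q^2 + 6*q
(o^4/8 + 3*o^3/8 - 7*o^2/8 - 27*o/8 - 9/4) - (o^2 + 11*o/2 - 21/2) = o^4/8 + 3*o^3/8 - 15*o^2/8 - 71*o/8 + 33/4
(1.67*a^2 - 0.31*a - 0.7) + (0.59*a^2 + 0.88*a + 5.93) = 2.26*a^2 + 0.57*a + 5.23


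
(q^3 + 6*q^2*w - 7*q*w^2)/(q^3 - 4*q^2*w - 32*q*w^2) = (-q^2 - 6*q*w + 7*w^2)/(-q^2 + 4*q*w + 32*w^2)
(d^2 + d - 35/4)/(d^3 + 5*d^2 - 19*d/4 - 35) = 1/(d + 4)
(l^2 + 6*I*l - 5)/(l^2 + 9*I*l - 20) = (l + I)/(l + 4*I)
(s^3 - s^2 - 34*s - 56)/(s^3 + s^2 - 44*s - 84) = (s + 4)/(s + 6)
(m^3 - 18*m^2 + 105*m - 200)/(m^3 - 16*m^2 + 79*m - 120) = (m - 5)/(m - 3)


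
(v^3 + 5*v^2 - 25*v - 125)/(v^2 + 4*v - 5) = (v^2 - 25)/(v - 1)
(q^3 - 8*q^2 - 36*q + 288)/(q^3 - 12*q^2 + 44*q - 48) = (q^2 - 2*q - 48)/(q^2 - 6*q + 8)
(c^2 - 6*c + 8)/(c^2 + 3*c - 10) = (c - 4)/(c + 5)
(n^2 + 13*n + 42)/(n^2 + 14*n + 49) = (n + 6)/(n + 7)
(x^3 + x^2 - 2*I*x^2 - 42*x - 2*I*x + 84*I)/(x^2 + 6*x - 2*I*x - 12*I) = (x^2 + x - 42)/(x + 6)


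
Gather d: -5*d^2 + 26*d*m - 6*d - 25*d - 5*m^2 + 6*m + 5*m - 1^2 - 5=-5*d^2 + d*(26*m - 31) - 5*m^2 + 11*m - 6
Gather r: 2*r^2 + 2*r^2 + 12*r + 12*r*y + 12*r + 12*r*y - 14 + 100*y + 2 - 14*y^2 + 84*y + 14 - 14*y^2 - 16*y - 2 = 4*r^2 + r*(24*y + 24) - 28*y^2 + 168*y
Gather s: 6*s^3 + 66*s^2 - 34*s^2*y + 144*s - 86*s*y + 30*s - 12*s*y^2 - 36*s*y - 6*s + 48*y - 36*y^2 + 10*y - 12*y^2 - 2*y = 6*s^3 + s^2*(66 - 34*y) + s*(-12*y^2 - 122*y + 168) - 48*y^2 + 56*y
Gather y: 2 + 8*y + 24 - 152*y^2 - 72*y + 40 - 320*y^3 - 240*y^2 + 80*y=-320*y^3 - 392*y^2 + 16*y + 66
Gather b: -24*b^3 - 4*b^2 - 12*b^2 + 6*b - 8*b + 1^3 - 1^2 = -24*b^3 - 16*b^2 - 2*b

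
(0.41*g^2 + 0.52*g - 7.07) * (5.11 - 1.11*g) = -0.4551*g^3 + 1.5179*g^2 + 10.5049*g - 36.1277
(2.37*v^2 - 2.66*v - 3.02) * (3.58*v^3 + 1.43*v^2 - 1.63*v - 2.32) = 8.4846*v^5 - 6.1337*v^4 - 18.4785*v^3 - 5.4812*v^2 + 11.0938*v + 7.0064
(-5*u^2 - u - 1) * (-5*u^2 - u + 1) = 25*u^4 + 10*u^3 + u^2 - 1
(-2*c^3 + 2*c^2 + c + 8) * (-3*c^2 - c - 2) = 6*c^5 - 4*c^4 - c^3 - 29*c^2 - 10*c - 16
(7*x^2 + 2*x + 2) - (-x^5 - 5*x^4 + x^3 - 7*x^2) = x^5 + 5*x^4 - x^3 + 14*x^2 + 2*x + 2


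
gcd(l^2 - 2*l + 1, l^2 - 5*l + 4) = l - 1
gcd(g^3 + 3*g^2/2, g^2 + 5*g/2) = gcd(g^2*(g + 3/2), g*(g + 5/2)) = g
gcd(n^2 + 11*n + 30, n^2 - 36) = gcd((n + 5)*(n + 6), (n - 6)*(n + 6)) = n + 6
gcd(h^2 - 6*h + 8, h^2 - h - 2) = h - 2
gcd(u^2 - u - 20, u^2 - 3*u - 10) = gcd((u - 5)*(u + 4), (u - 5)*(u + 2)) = u - 5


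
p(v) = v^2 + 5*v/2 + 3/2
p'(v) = 2*v + 5/2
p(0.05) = 1.63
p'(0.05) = 2.60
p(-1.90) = 0.36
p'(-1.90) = -1.30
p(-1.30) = -0.06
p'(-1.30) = -0.10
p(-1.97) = 0.46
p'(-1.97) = -1.44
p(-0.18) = 1.08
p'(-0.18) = 2.14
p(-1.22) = -0.06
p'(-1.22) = 0.06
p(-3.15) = 3.55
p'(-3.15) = -3.80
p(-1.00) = 0.00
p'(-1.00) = 0.50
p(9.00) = 105.00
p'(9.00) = 20.50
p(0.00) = 1.50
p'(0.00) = 2.50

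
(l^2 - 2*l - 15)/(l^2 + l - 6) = (l - 5)/(l - 2)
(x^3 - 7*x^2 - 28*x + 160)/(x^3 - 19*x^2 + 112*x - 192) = (x^2 + x - 20)/(x^2 - 11*x + 24)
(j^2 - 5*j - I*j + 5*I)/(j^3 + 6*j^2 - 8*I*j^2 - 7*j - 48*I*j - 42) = (j - 5)/(j^2 + j*(6 - 7*I) - 42*I)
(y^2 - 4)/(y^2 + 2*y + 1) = (y^2 - 4)/(y^2 + 2*y + 1)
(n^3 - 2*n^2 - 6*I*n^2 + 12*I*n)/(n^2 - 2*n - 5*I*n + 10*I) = n*(n - 6*I)/(n - 5*I)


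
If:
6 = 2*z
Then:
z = 3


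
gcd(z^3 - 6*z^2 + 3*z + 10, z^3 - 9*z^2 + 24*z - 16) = 1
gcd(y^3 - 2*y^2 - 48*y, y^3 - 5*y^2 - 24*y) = y^2 - 8*y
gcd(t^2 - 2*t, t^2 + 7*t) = t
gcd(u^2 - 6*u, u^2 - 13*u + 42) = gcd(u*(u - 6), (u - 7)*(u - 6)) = u - 6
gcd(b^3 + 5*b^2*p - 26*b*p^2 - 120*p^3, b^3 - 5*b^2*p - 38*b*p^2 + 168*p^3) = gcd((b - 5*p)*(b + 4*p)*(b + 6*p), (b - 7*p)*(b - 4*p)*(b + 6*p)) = b + 6*p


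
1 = 1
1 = 1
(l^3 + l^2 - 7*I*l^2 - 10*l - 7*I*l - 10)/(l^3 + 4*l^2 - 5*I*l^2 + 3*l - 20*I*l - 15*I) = (l - 2*I)/(l + 3)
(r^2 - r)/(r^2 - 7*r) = (r - 1)/(r - 7)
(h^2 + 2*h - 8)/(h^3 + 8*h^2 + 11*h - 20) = (h - 2)/(h^2 + 4*h - 5)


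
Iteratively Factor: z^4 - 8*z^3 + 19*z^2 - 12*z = (z - 3)*(z^3 - 5*z^2 + 4*z) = (z - 3)*(z - 1)*(z^2 - 4*z) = z*(z - 3)*(z - 1)*(z - 4)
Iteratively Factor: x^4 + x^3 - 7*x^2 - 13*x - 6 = (x + 1)*(x^3 - 7*x - 6) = (x + 1)^2*(x^2 - x - 6) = (x - 3)*(x + 1)^2*(x + 2)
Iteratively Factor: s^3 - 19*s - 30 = (s + 3)*(s^2 - 3*s - 10) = (s - 5)*(s + 3)*(s + 2)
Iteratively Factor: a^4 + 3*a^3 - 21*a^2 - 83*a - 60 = (a + 3)*(a^3 - 21*a - 20) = (a + 1)*(a + 3)*(a^2 - a - 20) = (a - 5)*(a + 1)*(a + 3)*(a + 4)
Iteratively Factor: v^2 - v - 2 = (v - 2)*(v + 1)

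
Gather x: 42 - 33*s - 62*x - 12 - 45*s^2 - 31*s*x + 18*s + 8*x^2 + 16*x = -45*s^2 - 15*s + 8*x^2 + x*(-31*s - 46) + 30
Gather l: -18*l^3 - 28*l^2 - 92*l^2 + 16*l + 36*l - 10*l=-18*l^3 - 120*l^2 + 42*l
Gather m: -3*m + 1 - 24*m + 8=9 - 27*m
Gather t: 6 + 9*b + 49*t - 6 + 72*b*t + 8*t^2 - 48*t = 9*b + 8*t^2 + t*(72*b + 1)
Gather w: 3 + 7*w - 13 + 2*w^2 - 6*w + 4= 2*w^2 + w - 6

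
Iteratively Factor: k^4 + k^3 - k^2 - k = (k - 1)*(k^3 + 2*k^2 + k) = (k - 1)*(k + 1)*(k^2 + k) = k*(k - 1)*(k + 1)*(k + 1)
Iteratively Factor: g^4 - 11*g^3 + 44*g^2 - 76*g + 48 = (g - 2)*(g^3 - 9*g^2 + 26*g - 24) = (g - 3)*(g - 2)*(g^2 - 6*g + 8) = (g - 4)*(g - 3)*(g - 2)*(g - 2)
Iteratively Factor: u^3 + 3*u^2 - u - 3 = (u + 1)*(u^2 + 2*u - 3) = (u + 1)*(u + 3)*(u - 1)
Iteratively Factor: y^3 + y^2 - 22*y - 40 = (y + 2)*(y^2 - y - 20) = (y + 2)*(y + 4)*(y - 5)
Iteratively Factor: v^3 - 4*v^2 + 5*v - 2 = (v - 1)*(v^2 - 3*v + 2) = (v - 2)*(v - 1)*(v - 1)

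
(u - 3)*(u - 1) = u^2 - 4*u + 3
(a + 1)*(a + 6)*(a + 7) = a^3 + 14*a^2 + 55*a + 42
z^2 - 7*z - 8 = (z - 8)*(z + 1)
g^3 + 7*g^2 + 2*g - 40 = (g - 2)*(g + 4)*(g + 5)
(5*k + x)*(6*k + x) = 30*k^2 + 11*k*x + x^2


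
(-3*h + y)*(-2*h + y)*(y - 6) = 6*h^2*y - 36*h^2 - 5*h*y^2 + 30*h*y + y^3 - 6*y^2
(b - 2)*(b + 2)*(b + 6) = b^3 + 6*b^2 - 4*b - 24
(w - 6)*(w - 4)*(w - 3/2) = w^3 - 23*w^2/2 + 39*w - 36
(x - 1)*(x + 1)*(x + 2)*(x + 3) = x^4 + 5*x^3 + 5*x^2 - 5*x - 6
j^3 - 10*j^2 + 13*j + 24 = (j - 8)*(j - 3)*(j + 1)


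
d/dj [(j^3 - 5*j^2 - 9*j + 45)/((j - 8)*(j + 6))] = (j^4 - 4*j^3 - 125*j^2 + 390*j + 522)/(j^4 - 4*j^3 - 92*j^2 + 192*j + 2304)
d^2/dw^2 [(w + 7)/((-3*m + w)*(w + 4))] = 2*((3*m - w)^2*(w + 4) - (3*m - w)^2*(w + 7) - (3*m - w)*(w + 4)^2 + (3*m - w)*(w + 4)*(w + 7) - (w + 4)^2*(w + 7))/((3*m - w)^3*(w + 4)^3)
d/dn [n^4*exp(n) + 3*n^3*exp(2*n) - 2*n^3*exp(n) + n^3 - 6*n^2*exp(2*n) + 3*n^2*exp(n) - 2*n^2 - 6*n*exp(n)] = n^4*exp(n) + 6*n^3*exp(2*n) + 2*n^3*exp(n) - 3*n^2*exp(2*n) - 3*n^2*exp(n) + 3*n^2 - 12*n*exp(2*n) - 4*n - 6*exp(n)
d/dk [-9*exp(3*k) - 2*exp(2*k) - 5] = (-27*exp(k) - 4)*exp(2*k)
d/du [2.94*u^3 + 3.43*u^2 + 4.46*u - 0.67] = 8.82*u^2 + 6.86*u + 4.46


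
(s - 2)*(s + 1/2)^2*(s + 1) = s^4 - 11*s^2/4 - 9*s/4 - 1/2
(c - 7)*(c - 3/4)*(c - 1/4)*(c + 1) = c^4 - 7*c^3 - 13*c^2/16 + 47*c/8 - 21/16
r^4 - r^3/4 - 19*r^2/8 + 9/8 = (r - 3/2)*(r - 3/4)*(r + 1)^2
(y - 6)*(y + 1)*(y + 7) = y^3 + 2*y^2 - 41*y - 42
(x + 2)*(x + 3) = x^2 + 5*x + 6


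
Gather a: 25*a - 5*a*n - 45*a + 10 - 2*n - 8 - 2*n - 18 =a*(-5*n - 20) - 4*n - 16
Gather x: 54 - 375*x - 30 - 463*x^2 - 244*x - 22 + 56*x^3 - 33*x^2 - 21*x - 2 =56*x^3 - 496*x^2 - 640*x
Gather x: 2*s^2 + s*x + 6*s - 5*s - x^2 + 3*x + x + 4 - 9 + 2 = 2*s^2 + s - x^2 + x*(s + 4) - 3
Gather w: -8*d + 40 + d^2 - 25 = d^2 - 8*d + 15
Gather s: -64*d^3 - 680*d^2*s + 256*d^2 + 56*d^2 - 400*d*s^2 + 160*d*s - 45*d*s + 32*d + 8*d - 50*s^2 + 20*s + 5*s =-64*d^3 + 312*d^2 + 40*d + s^2*(-400*d - 50) + s*(-680*d^2 + 115*d + 25)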